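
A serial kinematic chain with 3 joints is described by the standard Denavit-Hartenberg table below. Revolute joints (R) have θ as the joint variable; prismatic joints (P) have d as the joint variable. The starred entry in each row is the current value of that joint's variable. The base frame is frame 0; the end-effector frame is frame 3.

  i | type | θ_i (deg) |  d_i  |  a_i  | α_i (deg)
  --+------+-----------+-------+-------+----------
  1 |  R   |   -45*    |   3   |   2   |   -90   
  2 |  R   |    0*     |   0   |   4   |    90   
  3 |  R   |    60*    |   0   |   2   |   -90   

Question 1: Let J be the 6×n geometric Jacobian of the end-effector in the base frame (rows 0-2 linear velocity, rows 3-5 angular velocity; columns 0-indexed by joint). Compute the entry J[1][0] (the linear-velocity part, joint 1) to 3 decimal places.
axis z_0 = ẑ; lever o_n−o_0 = (6.1745,-3.7250,3.0000)
cross product → J_v[:, 0] = (3.7250,6.1745,-0.0000)
J_ω[:, 0] = z_0
entry J[1][0] = 6.1745

6.174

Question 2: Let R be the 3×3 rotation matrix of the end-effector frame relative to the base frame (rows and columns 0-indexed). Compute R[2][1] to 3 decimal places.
End-effector y-axis (col 1 of R) = (-0.0000,0.0000,-1.0000)
R[2][1] = -1.0000

-1.000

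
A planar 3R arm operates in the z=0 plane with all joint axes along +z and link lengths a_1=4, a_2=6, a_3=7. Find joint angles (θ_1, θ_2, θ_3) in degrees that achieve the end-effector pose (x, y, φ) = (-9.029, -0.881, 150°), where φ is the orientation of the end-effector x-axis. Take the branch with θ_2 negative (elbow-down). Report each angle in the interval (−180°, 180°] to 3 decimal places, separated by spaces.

wrist centre = target − a_3·(cos φ, sin φ) = (-2.9668, -4.3810)
cos θ_2 = (27.9952−4²−6²)/(2·4·6) = -0.5001; θ_2 = -120.0066° (elbow-down)
β = atan2(-4.3810,-2.9668) = -124.1059°; ψ = atan2(-5.1958,0.9994) = -79.1123°
θ_1 = β − ψ = -44.9937°
θ_3 = φ − θ_1 − θ_2 = -44.9997° (wrapped to (-180°,180°])

-44.994 -120.007 -45.000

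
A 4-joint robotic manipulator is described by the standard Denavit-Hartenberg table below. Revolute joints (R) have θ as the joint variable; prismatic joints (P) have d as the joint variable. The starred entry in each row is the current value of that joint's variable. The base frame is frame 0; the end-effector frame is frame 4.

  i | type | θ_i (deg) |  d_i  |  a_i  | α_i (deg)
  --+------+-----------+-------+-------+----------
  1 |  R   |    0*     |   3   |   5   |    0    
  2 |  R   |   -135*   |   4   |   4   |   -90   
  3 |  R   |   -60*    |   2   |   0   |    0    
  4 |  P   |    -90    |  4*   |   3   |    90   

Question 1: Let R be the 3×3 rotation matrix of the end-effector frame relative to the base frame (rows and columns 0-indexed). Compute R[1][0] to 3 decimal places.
End-effector x-axis (col 0 of R) = (0.6124,0.6124,0.5000)
R[1][0] = 0.6124

0.612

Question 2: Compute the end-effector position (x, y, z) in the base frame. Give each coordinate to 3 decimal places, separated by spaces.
8.251 -5.234 8.500

after link 1: o_1 = (5.0000, 0.0000, 3.0000)
after link 2: o_2 = (2.1716, -2.8284, 7.0000)
after link 3: o_3 = (3.5858, -4.2426, 7.0000)
after link 4: o_4 = (8.2513, -5.2340, 8.5000)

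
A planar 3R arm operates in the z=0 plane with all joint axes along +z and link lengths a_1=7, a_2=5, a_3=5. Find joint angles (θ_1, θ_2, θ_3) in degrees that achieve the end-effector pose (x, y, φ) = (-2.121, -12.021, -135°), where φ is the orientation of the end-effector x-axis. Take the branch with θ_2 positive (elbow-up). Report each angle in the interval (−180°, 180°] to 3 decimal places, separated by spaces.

wrist centre = target − a_3·(cos φ, sin φ) = (1.4145, -8.4855)
cos θ_2 = (74.0040−7²−5²)/(2·7·5) = 0.0001; θ_2 = 89.9967° (elbow-up)
β = atan2(-8.4855,1.4145) = -80.5358°; ψ = atan2(5.0000,7.0003) = 35.5366°
θ_1 = β − ψ = -116.0723°
θ_3 = φ − θ_1 − θ_2 = -108.9244° (wrapped to (-180°,180°])

-116.072 89.997 -108.924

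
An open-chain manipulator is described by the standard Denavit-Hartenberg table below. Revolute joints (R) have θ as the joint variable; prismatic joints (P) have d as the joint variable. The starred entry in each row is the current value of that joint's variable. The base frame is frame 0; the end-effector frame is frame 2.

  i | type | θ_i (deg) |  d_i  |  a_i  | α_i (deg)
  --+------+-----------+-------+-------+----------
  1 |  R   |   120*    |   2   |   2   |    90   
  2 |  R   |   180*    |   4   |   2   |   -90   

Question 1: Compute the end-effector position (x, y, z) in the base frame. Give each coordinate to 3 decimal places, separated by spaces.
after link 1: o_1 = (-1.0000, 1.7321, 2.0000)
after link 2: o_2 = (3.4641, 2.0000, 2.0000)

3.464 2.000 2.000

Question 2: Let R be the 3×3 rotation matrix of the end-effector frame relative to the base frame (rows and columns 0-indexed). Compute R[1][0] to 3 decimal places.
End-effector x-axis (col 0 of R) = (0.5000,-0.8660,0.0000)
R[1][0] = -0.8660

-0.866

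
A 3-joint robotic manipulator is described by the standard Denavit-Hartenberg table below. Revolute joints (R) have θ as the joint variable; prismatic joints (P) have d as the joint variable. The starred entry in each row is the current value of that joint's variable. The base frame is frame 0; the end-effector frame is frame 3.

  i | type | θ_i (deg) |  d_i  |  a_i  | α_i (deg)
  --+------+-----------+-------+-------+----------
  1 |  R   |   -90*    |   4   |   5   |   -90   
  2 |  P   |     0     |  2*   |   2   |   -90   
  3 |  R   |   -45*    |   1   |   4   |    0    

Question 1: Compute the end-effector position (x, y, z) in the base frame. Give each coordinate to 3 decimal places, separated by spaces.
4.828 -9.828 3.000

after link 1: o_1 = (0.0000, -5.0000, 4.0000)
after link 2: o_2 = (2.0000, -7.0000, 4.0000)
after link 3: o_3 = (4.8284, -9.8284, 3.0000)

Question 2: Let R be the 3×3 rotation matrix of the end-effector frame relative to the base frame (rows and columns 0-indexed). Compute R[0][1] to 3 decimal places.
-0.707

End-effector y-axis (col 1 of R) = (-0.7071,-0.7071,-0.0000)
R[0][1] = -0.7071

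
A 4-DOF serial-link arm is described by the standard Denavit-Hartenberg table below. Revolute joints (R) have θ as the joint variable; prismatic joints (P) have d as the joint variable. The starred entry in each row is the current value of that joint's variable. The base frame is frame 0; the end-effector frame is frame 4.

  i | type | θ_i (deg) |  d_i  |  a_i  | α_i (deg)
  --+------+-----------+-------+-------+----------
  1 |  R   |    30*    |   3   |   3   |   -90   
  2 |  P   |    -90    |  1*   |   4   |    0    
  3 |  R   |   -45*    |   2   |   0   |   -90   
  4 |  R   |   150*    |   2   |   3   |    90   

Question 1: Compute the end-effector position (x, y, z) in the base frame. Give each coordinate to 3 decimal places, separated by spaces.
4.664 4.425 6.577

after link 1: o_1 = (2.5981, 1.5000, 3.0000)
after link 2: o_2 = (2.0981, 2.3660, 7.0000)
after link 3: o_3 = (1.0981, 4.0981, 7.0000)
after link 4: o_4 = (4.6638, 4.4247, 6.5771)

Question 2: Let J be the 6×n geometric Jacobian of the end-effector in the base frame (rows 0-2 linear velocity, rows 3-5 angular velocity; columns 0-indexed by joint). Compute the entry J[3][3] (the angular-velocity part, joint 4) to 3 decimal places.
0.612

axis z_3 = (0.6124,0.3536,0.7071); lever o_n−o_3 = (3.5657,0.3266,-0.4229)
cross product → J_v[:, 3] = (-0.3805,2.7803,-1.0607)
J_ω[:, 3] = z_3
entry J[3][3] = 0.6124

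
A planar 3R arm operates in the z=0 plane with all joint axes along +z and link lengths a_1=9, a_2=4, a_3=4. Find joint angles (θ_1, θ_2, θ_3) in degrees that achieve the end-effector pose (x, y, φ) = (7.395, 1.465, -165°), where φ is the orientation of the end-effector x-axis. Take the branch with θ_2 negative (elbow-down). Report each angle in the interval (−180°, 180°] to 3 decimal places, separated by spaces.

wrist centre = target − a_3·(cos φ, sin φ) = (11.2587, 2.5003)
cos θ_2 = (133.0098−9²−4²)/(2·9·4) = 0.5001; θ_2 = -59.9910° (elbow-down)
β = atan2(2.5003,11.2587) = 12.5208°; ψ = atan2(-3.4638,11.0005) = -17.4779°
θ_1 = β − ψ = 29.9986°
θ_3 = φ − θ_1 − θ_2 = -135.0076° (wrapped to (-180°,180°])

29.999 -59.991 -135.008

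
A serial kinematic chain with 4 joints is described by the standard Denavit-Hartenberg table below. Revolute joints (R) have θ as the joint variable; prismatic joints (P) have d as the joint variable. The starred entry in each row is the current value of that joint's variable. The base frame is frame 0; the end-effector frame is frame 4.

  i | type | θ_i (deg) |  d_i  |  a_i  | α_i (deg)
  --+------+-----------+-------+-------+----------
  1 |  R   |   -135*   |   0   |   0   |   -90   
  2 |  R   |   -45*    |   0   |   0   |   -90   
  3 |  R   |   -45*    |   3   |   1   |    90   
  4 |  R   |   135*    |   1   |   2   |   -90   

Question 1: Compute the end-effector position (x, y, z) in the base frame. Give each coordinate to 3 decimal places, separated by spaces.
after link 1: o_1 = (0.0000, 0.0000, 0.0000)
after link 2: o_2 = (0.0000, 0.0000, 0.0000)
after link 3: o_3 = (-1.3536, -2.3536, -1.6213)
after link 4: o_4 = (-1.4142, -2.0000, -3.8284)

-1.414 -2.000 -3.828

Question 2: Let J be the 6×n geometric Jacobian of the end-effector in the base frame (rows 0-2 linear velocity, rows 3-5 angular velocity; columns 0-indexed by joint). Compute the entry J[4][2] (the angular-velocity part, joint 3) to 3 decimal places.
axis z_2 = (-0.5000,-0.5000,-0.7071); lever o_n−o_2 = (-1.4142,-2.0000,-3.8284)
cross product → J_v[:, 2] = (0.5000,-0.9142,0.2929)
J_ω[:, 2] = z_2
entry J[4][2] = -0.5000

-0.500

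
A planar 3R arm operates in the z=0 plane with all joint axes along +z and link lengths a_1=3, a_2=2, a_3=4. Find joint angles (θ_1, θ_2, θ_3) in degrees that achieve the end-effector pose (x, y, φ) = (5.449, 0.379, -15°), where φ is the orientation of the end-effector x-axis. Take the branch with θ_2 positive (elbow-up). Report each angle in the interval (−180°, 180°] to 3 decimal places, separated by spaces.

wrist centre = target − a_3·(cos φ, sin φ) = (1.5853, 1.4143)
cos θ_2 = (4.5133−3²−2²)/(2·3·2) = -0.7072; θ_2 = 135.0093° (elbow-up)
β = atan2(1.4143,1.5853) = 41.7368°; ψ = atan2(1.4140,1.5856) = 41.7263°
θ_1 = β − ψ = 0.0106°
θ_3 = φ − θ_1 − θ_2 = -150.0198° (wrapped to (-180°,180°])

0.011 135.009 -150.020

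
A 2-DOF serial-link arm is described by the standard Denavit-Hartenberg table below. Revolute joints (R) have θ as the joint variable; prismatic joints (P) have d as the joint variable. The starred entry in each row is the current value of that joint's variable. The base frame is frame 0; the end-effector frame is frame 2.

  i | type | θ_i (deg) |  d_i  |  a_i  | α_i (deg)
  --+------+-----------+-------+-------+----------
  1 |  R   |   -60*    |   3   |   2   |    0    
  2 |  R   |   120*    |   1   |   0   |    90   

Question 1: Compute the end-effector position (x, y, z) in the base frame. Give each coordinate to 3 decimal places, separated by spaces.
1.000 -1.732 4.000

after link 1: o_1 = (1.0000, -1.7321, 3.0000)
after link 2: o_2 = (1.0000, -1.7321, 4.0000)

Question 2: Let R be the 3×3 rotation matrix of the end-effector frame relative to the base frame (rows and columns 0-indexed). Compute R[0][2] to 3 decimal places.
End-effector z-axis (col 2 of R) = (0.8660,-0.5000,0.0000)
R[0][2] = 0.8660

0.866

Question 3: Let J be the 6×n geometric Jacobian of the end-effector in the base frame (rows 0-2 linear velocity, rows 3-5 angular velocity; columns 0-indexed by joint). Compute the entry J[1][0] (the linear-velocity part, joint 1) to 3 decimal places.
axis z_0 = ẑ; lever o_n−o_0 = (1.0000,-1.7321,4.0000)
cross product → J_v[:, 0] = (1.7321,1.0000,-0.0000)
J_ω[:, 0] = z_0
entry J[1][0] = 1.0000

1.000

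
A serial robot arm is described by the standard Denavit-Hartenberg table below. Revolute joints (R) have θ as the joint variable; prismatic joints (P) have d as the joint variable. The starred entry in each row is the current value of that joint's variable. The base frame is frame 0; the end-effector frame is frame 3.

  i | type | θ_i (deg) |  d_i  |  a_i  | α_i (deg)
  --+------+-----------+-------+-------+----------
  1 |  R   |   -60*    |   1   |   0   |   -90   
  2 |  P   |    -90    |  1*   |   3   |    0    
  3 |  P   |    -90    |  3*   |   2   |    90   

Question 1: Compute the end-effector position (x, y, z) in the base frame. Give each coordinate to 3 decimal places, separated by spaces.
after link 1: o_1 = (0.0000, 0.0000, 1.0000)
after link 2: o_2 = (0.8660, 0.5000, 4.0000)
after link 3: o_3 = (2.4641, 3.7321, 4.0000)

2.464 3.732 4.000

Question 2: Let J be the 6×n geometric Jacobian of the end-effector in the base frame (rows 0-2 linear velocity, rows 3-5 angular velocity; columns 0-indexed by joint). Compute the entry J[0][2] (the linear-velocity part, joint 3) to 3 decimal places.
prismatic axis z_2 = (0.8660,0.5000,0.0000)
J_v[:, 2] = z_2; J_ω[:, 2] = (0,0,0)
entry J[0][2] = 0.8660

0.866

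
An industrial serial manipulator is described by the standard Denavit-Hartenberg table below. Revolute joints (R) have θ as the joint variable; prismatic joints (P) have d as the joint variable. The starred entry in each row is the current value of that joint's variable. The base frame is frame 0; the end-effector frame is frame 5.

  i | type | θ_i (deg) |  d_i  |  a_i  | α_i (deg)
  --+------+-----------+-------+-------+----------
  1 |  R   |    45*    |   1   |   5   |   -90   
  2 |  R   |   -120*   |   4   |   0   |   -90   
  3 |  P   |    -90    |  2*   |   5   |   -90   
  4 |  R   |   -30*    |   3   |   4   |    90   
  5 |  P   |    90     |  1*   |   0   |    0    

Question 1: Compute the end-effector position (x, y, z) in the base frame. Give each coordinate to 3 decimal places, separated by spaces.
after link 1: o_1 = (3.5355, 3.5355, 1.0000)
after link 2: o_2 = (0.7071, 6.3640, 1.0000)
after link 3: o_3 = (-1.6037, 11.1242, 2.0000)
after link 4: o_4 = (-3.8891, 13.7378, 5.5981)
after link 5: o_5 = (-3.0052, 13.9146, 6.0311)

-3.005 13.915 6.031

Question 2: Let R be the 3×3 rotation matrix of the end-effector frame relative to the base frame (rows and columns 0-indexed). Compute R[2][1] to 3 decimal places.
End-effector y-axis (col 1 of R) = (0.3062,-0.9186,-0.2500)
R[2][1] = -0.2500

-0.250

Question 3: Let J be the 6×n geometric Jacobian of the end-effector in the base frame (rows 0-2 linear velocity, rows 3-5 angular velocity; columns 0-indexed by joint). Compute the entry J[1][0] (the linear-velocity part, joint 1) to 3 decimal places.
-3.005

axis z_0 = ẑ; lever o_n−o_0 = (-3.0052,13.9146,6.0311)
cross product → J_v[:, 0] = (-13.9146,-3.0052,0.0000)
J_ω[:, 0] = z_0
entry J[1][0] = -3.0052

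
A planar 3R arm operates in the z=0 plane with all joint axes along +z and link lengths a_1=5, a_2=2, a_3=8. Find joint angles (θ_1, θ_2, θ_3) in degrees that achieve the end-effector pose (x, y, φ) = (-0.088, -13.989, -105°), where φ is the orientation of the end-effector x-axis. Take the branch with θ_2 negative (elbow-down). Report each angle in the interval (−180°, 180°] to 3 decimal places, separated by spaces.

wrist centre = target − a_3·(cos φ, sin φ) = (1.9826, -6.2616)
cos θ_2 = (43.1381−5²−2²)/(2·5·2) = 0.7069; θ_2 = -45.0165° (elbow-down)
β = atan2(-6.2616,1.9826) = -72.4311°; ψ = atan2(-1.4146,6.4138) = -12.4379°
θ_1 = β − ψ = -59.9932°
θ_3 = φ − θ_1 − θ_2 = 0.0097° (wrapped to (-180°,180°])

-59.993 -45.016 0.010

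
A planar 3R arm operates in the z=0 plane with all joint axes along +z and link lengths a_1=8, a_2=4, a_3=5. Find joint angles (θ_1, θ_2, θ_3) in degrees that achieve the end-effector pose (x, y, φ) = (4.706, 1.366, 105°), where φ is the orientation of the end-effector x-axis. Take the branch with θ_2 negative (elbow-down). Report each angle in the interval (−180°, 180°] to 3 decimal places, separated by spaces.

wrist centre = target − a_3·(cos φ, sin φ) = (6.0001, -3.4636)
cos θ_2 = (47.9979−8²−4²)/(2·8·4) = -0.5000; θ_2 = -120.0022° (elbow-down)
β = atan2(-3.4636,6.0001) = -29.9962°; ψ = atan2(-3.4640,5.9999) = -30.0000°
θ_1 = β − ψ = 0.0038°
θ_3 = φ − θ_1 − θ_2 = -135.0016° (wrapped to (-180°,180°])

0.004 -120.002 -135.002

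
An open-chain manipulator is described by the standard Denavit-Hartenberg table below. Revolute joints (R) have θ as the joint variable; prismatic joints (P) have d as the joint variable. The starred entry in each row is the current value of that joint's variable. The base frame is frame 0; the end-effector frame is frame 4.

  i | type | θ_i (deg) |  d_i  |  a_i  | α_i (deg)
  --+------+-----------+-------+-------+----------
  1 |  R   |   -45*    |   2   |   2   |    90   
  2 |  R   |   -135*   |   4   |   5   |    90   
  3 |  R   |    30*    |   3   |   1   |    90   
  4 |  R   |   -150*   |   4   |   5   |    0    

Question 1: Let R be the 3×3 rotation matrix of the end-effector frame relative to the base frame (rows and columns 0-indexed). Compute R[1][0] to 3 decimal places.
End-effector x-axis (col 0 of R) = (0.9312,-0.3188,0.1768)
R[1][0] = -0.3188

-0.319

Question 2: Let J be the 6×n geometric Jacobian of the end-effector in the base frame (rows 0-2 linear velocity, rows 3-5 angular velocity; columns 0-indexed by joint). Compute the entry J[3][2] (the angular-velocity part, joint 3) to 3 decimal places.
axis z_2 = (-0.5000,0.5000,0.7071); lever o_n−o_2 = (3.8189,3.4349,0.9786)
cross product → J_v[:, 2] = (-1.9395,3.1896,-3.6269)
J_ω[:, 2] = z_2
entry J[3][2] = -0.5000

-0.500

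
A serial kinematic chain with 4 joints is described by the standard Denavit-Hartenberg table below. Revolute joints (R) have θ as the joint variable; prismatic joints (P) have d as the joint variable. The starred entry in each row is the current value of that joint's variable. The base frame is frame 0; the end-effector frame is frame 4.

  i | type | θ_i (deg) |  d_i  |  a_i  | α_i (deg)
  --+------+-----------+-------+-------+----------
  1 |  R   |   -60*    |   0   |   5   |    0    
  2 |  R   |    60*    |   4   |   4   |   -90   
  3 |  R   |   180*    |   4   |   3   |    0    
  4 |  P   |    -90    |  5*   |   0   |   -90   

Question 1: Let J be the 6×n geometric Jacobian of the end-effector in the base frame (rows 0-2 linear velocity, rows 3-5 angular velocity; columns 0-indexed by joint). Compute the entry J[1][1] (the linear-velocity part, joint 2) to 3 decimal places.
axis z_1 = (0.0000,0.0000,1.0000); lever o_n−o_1 = (1.0000,9.0000,4.0000)
cross product → J_v[:, 1] = (-9.0000,1.0000,0.0000)
J_ω[:, 1] = z_1
entry J[1][1] = 1.0000

1.000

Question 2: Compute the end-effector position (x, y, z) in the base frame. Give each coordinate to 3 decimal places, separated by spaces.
3.500 4.670 4.000

after link 1: o_1 = (2.5000, -4.3301, 0.0000)
after link 2: o_2 = (6.5000, -4.3301, 4.0000)
after link 3: o_3 = (3.5000, -0.3301, 4.0000)
after link 4: o_4 = (3.5000, 4.6699, 4.0000)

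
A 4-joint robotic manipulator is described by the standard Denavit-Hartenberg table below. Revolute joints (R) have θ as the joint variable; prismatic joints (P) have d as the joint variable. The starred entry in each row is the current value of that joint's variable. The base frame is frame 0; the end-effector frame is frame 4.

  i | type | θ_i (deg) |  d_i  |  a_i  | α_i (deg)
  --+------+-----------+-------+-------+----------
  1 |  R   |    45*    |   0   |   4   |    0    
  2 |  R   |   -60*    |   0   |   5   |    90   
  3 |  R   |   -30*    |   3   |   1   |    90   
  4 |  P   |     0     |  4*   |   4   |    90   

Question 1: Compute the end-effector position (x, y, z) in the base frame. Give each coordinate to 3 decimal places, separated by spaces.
after link 1: o_1 = (2.8284, 2.8284, 0.0000)
after link 2: o_2 = (7.6581, 1.5343, 0.0000)
after link 3: o_3 = (7.7181, -1.5876, -0.5000)
after link 4: o_4 = (9.1323, -1.9665, -5.9641)

9.132 -1.967 -5.964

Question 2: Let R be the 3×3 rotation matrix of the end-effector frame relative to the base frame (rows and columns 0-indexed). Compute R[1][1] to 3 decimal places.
0.129

End-effector y-axis (col 1 of R) = (-0.4830,0.1294,-0.8660)
R[1][1] = 0.1294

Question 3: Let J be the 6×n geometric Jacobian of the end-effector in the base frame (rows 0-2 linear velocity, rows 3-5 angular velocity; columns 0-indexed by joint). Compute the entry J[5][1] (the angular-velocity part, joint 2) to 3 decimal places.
1.000

axis z_1 = (0.0000,0.0000,1.0000); lever o_n−o_1 = (6.3039,-4.7950,-5.9641)
cross product → J_v[:, 1] = (4.7950,6.3039,-0.0000)
J_ω[:, 1] = z_1
entry J[5][1] = 1.0000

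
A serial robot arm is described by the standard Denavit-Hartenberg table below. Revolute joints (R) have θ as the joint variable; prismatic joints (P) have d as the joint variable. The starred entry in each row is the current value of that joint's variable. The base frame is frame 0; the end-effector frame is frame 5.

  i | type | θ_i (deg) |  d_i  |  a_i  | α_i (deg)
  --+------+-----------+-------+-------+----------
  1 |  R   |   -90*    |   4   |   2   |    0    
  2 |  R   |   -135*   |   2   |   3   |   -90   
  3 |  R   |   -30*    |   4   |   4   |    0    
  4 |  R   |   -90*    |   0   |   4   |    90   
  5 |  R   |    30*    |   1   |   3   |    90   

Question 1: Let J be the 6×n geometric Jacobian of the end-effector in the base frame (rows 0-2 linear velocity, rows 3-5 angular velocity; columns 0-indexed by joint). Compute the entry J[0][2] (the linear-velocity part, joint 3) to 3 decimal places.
axis z_2 = (-0.7071,-0.7071,0.0000); lever o_n−o_2 = (-3.3934,-4.3847,7.2141)
cross product → J_v[:, 2] = (-5.1011,5.1011,0.7010)
J_ω[:, 2] = z_2
entry J[0][2] = -5.1011

-5.101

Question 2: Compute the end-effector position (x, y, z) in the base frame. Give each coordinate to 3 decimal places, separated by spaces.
-5.515 -4.263 13.214

after link 1: o_1 = (0.0000, -2.0000, 4.0000)
after link 2: o_2 = (-2.1213, 0.1213, 6.0000)
after link 3: o_3 = (-7.3992, -0.2576, 8.0000)
after link 4: o_4 = (-5.9850, -1.6718, 11.4641)
after link 5: o_5 = (-5.5148, -4.2634, 13.2141)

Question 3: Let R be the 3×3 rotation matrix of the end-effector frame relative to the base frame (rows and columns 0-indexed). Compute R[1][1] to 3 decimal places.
End-effector y-axis (col 1 of R) = (0.6124,-0.6124,-0.5000)
R[1][1] = -0.6124

-0.612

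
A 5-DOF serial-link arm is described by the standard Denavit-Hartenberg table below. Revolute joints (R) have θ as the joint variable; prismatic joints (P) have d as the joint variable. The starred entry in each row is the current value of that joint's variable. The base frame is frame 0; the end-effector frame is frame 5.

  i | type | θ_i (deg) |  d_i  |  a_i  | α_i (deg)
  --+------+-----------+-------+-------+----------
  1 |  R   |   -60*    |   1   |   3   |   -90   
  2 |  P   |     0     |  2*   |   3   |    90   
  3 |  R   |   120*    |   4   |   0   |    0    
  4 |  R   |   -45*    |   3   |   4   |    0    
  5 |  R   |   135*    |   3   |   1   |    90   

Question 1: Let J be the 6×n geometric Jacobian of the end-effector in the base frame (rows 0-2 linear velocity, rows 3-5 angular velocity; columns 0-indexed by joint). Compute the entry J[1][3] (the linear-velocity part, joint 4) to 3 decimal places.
axis z_3 = (0.0000,0.0000,1.0000); lever o_n−o_3 = (2.9977,1.5353,6.0000)
cross product → J_v[:, 3] = (-1.5353,2.9977,0.0000)
J_ω[:, 3] = z_3
entry J[1][3] = 2.9977

2.998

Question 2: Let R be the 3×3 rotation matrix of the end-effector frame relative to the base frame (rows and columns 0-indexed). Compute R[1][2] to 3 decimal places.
0.866

End-effector z-axis (col 2 of R) = (0.5000,0.8660,0.0000)
R[1][2] = 0.8660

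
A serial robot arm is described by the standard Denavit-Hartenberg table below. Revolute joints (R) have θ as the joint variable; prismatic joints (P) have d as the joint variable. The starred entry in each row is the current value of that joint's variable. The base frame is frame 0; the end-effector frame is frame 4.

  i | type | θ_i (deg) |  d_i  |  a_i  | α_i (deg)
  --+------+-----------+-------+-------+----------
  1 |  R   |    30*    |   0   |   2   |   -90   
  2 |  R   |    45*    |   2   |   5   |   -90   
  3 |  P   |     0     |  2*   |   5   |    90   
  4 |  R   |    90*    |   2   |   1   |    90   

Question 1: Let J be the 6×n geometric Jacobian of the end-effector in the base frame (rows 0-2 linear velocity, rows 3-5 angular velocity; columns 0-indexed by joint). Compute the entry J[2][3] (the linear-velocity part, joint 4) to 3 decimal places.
0.707

axis z_3 = (-0.5000,0.8660,0.0000); lever o_n−o_3 = (-1.6124,1.3785,-0.7071)
cross product → J_v[:, 3] = (-0.6124,-0.3536,0.7071)
J_ω[:, 3] = z_3
entry J[2][3] = 0.7071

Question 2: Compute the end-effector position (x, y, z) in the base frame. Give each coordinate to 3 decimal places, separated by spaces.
4.019 6.939 -9.192

after link 1: o_1 = (1.7321, 1.0000, 0.0000)
after link 2: o_2 = (3.7939, 4.4998, -3.5355)
after link 3: o_3 = (5.6310, 5.5605, -8.4853)
after link 4: o_4 = (4.0187, 6.9390, -9.1924)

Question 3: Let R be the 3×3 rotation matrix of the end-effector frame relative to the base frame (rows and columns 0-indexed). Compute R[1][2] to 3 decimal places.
0.354

End-effector z-axis (col 2 of R) = (0.6124,0.3536,-0.7071)
R[1][2] = 0.3536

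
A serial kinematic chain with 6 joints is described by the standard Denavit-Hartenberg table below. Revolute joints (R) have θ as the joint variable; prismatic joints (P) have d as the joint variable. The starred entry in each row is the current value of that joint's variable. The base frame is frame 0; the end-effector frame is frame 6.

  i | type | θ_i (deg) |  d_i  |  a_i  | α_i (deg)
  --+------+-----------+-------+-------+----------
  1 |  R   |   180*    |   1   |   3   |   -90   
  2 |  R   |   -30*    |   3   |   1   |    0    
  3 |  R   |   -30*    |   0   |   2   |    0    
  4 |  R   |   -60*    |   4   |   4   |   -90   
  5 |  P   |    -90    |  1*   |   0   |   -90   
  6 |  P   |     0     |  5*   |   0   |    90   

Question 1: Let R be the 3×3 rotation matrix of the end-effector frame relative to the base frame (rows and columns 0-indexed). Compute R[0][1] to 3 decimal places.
End-effector y-axis (col 1 of R) = (0.5000,0.0000,0.8660)
R[0][1] = 0.5000

0.500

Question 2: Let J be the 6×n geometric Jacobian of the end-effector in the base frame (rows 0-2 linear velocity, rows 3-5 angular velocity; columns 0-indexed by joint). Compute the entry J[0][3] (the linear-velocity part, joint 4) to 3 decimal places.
axis z_3 = (-0.0000,-1.0000,0.0000); lever o_n−o_3 = (3.6340,-4.0000,8.2942)
cross product → J_v[:, 3] = (-8.2942,0.0000,3.6340)
J_ω[:, 3] = z_3
entry J[0][3] = -8.2942

-8.294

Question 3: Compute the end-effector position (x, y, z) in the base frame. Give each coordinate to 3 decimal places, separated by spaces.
-1.232 -7.000 11.526

after link 1: o_1 = (-3.0000, 0.0000, 1.0000)
after link 2: o_2 = (-3.8660, -3.0000, 1.5000)
after link 3: o_3 = (-4.8660, -3.0000, 3.2321)
after link 4: o_4 = (-2.8660, -7.0000, 6.6962)
after link 5: o_5 = (-3.7321, -7.0000, 7.1962)
after link 6: o_6 = (-1.2321, -7.0000, 11.5263)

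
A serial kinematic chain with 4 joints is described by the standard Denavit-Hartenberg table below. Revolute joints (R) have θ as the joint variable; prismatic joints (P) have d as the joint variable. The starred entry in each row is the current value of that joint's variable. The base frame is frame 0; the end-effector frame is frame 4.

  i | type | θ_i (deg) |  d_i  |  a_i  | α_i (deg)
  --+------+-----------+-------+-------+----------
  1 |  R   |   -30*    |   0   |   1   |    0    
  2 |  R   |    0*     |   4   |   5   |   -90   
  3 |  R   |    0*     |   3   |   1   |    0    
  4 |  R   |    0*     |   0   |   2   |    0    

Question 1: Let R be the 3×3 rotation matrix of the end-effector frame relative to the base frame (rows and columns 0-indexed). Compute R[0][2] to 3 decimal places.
End-effector z-axis (col 2 of R) = (0.5000,0.8660,0.0000)
R[0][2] = 0.5000

0.500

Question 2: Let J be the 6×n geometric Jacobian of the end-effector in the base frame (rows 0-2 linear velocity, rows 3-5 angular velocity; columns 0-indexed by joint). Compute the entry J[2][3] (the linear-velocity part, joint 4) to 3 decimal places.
axis z_3 = (0.5000,0.8660,0.0000); lever o_n−o_3 = (1.7321,-1.0000,0.0000)
cross product → J_v[:, 3] = (0.0000,0.0000,-2.0000)
J_ω[:, 3] = z_3
entry J[2][3] = -2.0000

-2.000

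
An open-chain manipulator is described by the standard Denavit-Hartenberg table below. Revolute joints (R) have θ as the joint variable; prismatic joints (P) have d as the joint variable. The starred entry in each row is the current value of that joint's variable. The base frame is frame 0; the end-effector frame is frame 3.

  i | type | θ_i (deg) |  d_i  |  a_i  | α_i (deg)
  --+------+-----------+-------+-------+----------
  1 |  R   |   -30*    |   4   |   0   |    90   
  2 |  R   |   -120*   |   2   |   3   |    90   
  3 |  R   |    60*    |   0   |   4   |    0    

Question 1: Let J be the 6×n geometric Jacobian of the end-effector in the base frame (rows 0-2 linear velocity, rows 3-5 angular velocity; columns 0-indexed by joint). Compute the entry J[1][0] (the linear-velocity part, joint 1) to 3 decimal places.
-4.897

axis z_0 = ẑ; lever o_n−o_0 = (-4.8971,-3.4821,-0.3301)
cross product → J_v[:, 0] = (3.4821,-4.8971,0.0000)
J_ω[:, 0] = z_0
entry J[1][0] = -4.8971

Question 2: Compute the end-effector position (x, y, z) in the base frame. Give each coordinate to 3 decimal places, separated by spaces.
after link 1: o_1 = (0.0000, 0.0000, 4.0000)
after link 2: o_2 = (-2.2990, -0.9821, 1.4019)
after link 3: o_3 = (-4.8971, -3.4821, -0.3301)

-4.897 -3.482 -0.330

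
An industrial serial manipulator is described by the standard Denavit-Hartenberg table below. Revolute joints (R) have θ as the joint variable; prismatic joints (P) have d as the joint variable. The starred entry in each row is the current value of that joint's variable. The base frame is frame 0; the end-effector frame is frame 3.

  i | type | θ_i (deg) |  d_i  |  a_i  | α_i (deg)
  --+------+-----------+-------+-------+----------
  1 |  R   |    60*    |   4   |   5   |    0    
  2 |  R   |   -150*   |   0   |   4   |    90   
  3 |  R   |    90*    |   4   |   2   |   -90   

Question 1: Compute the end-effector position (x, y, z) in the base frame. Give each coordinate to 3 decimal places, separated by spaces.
after link 1: o_1 = (2.5000, 4.3301, 4.0000)
after link 2: o_2 = (2.5000, 0.3301, 4.0000)
after link 3: o_3 = (-1.5000, 0.3301, 6.0000)

-1.500 0.330 6.000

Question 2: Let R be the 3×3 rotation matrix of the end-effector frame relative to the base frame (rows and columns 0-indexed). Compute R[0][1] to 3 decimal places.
1.000

End-effector y-axis (col 1 of R) = (1.0000,-0.0000,-0.0000)
R[0][1] = 1.0000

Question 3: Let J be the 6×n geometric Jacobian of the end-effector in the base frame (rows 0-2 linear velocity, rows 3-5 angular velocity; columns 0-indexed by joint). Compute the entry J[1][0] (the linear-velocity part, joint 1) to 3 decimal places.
axis z_0 = ẑ; lever o_n−o_0 = (-1.5000,0.3301,6.0000)
cross product → J_v[:, 0] = (-0.3301,-1.5000,0.0000)
J_ω[:, 0] = z_0
entry J[1][0] = -1.5000

-1.500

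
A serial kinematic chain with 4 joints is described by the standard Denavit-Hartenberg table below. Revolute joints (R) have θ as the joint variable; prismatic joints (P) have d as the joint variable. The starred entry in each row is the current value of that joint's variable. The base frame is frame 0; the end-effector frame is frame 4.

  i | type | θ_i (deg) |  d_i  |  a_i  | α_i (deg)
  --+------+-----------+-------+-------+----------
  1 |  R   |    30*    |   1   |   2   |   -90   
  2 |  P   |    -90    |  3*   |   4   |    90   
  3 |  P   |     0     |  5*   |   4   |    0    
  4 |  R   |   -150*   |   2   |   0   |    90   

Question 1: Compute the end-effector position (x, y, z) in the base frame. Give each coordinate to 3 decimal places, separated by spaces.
after link 1: o_1 = (1.7321, 1.0000, 1.0000)
after link 2: o_2 = (0.2321, 3.5981, 5.0000)
after link 3: o_3 = (-4.0981, 1.0981, 9.0000)
after link 4: o_4 = (-5.8301, 0.0981, 9.0000)

-5.830 0.098 9.000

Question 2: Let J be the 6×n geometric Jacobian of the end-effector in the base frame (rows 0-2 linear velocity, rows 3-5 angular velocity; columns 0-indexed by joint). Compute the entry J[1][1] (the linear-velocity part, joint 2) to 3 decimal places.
0.866

prismatic axis z_1 = (-0.5000,0.8660,0.0000)
J_v[:, 1] = z_1; J_ω[:, 1] = (0,0,0)
entry J[1][1] = 0.8660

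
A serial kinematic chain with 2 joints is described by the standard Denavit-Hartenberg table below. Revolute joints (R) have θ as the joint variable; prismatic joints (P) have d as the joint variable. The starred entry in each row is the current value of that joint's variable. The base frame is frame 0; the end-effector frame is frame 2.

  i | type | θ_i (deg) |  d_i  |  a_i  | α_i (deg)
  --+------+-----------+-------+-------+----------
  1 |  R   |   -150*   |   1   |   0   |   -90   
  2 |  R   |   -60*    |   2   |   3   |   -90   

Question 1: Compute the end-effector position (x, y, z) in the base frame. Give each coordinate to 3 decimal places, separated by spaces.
-0.299 -2.482 3.598

after link 1: o_1 = (0.0000, 0.0000, 1.0000)
after link 2: o_2 = (-0.2990, -2.4821, 3.5981)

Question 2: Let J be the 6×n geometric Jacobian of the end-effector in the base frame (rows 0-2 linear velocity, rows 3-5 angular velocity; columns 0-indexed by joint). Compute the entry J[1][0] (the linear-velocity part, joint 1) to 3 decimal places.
axis z_0 = ẑ; lever o_n−o_0 = (-0.2990,-2.4821,3.5981)
cross product → J_v[:, 0] = (2.4821,-0.2990,0.0000)
J_ω[:, 0] = z_0
entry J[1][0] = -0.2990

-0.299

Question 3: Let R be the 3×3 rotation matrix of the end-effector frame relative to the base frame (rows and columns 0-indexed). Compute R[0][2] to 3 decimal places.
-0.750

End-effector z-axis (col 2 of R) = (-0.7500,-0.4330,-0.5000)
R[0][2] = -0.7500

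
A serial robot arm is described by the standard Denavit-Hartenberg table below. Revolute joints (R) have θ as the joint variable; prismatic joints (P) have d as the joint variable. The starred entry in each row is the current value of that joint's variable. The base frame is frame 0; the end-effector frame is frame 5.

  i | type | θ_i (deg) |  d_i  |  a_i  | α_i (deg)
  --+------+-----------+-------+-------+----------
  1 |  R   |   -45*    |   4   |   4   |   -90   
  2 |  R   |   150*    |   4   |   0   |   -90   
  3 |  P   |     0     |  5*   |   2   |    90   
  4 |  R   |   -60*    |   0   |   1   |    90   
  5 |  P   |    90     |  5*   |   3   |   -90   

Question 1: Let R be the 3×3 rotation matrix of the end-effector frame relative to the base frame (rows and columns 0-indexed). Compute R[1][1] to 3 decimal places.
0.707

End-effector y-axis (col 1 of R) = (-0.7071,0.7071,0.0000)
R[1][1] = 0.7071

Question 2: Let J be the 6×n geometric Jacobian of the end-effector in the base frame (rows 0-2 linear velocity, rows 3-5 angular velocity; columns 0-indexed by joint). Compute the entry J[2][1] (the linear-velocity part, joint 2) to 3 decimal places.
axis z_1 = (0.7071,0.7071,0.0000); lever o_n−o_1 = (5.4928,4.4067,2.3301)
cross product → J_v[:, 1] = (1.6476,-1.6476,-0.7679)
J_ω[:, 1] = z_1
entry J[2][1] = -0.7679

-0.768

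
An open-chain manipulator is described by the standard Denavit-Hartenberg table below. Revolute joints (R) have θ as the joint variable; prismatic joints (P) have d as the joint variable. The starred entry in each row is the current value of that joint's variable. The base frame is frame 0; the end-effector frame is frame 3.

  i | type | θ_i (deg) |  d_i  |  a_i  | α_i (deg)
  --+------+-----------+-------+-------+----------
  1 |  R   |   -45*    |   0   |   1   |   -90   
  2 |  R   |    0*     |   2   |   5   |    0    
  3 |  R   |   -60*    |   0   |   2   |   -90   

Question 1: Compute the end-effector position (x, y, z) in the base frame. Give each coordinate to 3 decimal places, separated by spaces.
6.364 -3.536 1.732

after link 1: o_1 = (0.7071, -0.7071, 0.0000)
after link 2: o_2 = (5.6569, -2.8284, 0.0000)
after link 3: o_3 = (6.3640, -3.5355, 1.7321)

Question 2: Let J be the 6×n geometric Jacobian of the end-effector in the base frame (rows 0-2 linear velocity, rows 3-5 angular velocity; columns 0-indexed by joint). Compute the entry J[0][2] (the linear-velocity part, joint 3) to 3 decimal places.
1.225

axis z_2 = (0.7071,0.7071,0.0000); lever o_n−o_2 = (0.7071,-0.7071,1.7321)
cross product → J_v[:, 2] = (1.2247,-1.2247,-1.0000)
J_ω[:, 2] = z_2
entry J[0][2] = 1.2247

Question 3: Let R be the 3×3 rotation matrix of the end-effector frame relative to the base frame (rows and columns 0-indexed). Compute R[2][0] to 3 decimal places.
0.866

End-effector x-axis (col 0 of R) = (0.3536,-0.3536,0.8660)
R[2][0] = 0.8660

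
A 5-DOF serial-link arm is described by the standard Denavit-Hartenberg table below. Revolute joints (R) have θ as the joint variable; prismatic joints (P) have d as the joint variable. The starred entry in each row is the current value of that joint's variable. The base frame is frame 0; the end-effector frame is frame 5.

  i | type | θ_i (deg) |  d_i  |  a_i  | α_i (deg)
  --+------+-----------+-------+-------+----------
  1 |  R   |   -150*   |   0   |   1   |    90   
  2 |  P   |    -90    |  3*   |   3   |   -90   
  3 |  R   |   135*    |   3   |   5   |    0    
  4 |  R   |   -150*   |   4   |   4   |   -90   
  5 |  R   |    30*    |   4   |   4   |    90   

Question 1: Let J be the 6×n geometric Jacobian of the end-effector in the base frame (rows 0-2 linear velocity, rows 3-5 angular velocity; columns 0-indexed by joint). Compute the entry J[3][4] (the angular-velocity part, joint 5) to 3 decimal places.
0.483

axis z_4 = (0.4830,-0.8365,-0.2588); lever o_n−o_4 = (3.2156,-1.5696,-4.3813)
cross product → J_v[:, 4] = (3.2588,1.2838,1.9319)
J_ω[:, 4] = z_4
entry J[3][4] = 0.4830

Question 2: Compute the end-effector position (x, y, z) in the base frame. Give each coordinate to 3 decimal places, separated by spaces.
-3.962 -5.137 -7.710

after link 1: o_1 = (-0.8660, -0.5000, 0.0000)
after link 2: o_2 = (-2.3660, 2.0981, -3.0000)
after link 3: o_3 = (-3.1963, -2.4638, 0.5355)
after link 4: o_4 = (-7.1781, -3.5672, -3.3282)
after link 5: o_5 = (-3.9625, -5.1368, -7.7095)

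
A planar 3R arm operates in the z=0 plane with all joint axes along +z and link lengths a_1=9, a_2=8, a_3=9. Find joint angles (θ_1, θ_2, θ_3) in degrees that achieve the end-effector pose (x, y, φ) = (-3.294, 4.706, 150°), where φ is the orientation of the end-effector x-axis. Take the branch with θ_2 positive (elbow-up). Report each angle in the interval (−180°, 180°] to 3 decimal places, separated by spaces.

wrist centre = target − a_3·(cos φ, sin φ) = (4.5002, 0.2060)
cos θ_2 = (20.2945−9²−8²)/(2·9·8) = -0.8660; θ_2 = 149.9983° (elbow-up)
β = atan2(0.2060,4.5002) = 2.6209°; ψ = atan2(4.0002,2.0719) = 62.6180°
θ_1 = β − ψ = -59.9971°
θ_3 = φ − θ_1 − θ_2 = 59.9988° (wrapped to (-180°,180°])

-59.997 149.998 59.999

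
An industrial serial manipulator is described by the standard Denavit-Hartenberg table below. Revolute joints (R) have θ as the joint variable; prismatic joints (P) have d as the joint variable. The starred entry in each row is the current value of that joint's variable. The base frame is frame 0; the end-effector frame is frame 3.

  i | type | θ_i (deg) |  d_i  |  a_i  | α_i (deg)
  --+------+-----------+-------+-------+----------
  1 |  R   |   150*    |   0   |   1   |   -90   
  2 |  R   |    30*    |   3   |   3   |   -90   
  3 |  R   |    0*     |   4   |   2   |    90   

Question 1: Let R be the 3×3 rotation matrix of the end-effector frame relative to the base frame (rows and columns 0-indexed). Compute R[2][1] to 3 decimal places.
-0.866

End-effector y-axis (col 1 of R) = (0.4330,-0.2500,-0.8660)
R[2][1] = -0.8660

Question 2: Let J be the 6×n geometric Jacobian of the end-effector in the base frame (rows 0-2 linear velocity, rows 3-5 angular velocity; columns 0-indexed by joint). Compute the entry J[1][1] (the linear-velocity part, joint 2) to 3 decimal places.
-2.982

axis z_1 = (-0.5000,-0.8660,0.0000); lever o_n−o_1 = (-3.5179,-1.4330,-5.9641)
cross product → J_v[:, 1] = (5.1651,-2.9821,-2.3301)
J_ω[:, 1] = z_1
entry J[1][1] = -2.9821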